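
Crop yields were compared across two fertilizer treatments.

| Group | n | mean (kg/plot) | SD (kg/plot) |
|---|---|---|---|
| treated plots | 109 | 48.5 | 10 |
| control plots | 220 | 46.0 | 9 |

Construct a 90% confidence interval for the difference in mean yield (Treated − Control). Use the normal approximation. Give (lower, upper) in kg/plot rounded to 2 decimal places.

SE₁ = s₁/√n₁ = 10/√109 = 0.9578; SE₂ = 9/√220 = 0.6068.
Independent samples, unequal variances: SE_diff = √(SE₁² + SE₂²) = √(0.91738084 + 0.36820624) = 1.1338.
z* = 1.645, so margin of error = 1.645 × 1.1338 = 1.8651.
Difference in means = 48.5 − 46.0 = 2.5000.
2.5000 ± 1.8651 → (0.63, 4.37).

(0.63, 4.37)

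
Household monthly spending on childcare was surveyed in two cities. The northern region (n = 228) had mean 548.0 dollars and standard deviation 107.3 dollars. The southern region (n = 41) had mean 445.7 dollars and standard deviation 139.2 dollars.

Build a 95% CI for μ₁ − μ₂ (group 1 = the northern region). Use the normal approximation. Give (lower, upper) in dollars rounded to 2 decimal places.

Standard errors of each mean: 107.3/√228 = 7.1061 and 139.2/√41 = 21.7394.
SE(x̄₁ − x̄₂) = √(7.1061² + 21.7394²) = 22.8713 for independent samples with unequal variances.
With z* = 1.960, the margin is 1.960 × 22.8713 = 44.8277.
x̄₁ − x̄₂ = 548.0 − 445.7 = 102.3000; the interval is 102.3000 ± 44.8277 = (57.47, 147.13).

(57.47, 147.13)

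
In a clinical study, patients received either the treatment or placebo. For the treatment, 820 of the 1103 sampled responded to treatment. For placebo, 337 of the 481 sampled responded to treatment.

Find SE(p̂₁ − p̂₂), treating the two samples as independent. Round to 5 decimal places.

Sample proportions: 820/1103 = 0.7434, 337/481 = 0.7006.
Each SE is √(p̂(1−p̂)/n): √(0.7434·0.2566/1103) = 0.01315 and √(0.7006·0.2994/481) = 0.02088.
SE(p̂₁ − p̂₂) = √(SE₁² + SE₂²) = √(0.0001729225 + 0.0004359744) = 0.02468, since the two samples are independent.

0.02468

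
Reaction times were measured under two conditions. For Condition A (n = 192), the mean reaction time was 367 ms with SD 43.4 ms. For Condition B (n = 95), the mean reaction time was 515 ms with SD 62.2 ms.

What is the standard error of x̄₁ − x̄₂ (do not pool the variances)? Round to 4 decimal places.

Per-group SEs: s₁/√n₁ = 43.4/√192 = 3.1321, s₂/√n₂ = 62.2/√95 = 6.3816.
Unpooled SE of the difference: √(9.81005041 + 40.72481856) = 7.1088.

7.1088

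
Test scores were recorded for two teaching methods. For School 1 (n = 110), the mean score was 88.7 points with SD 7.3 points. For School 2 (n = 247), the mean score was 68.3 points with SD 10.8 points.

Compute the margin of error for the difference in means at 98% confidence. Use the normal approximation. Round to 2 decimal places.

Standard errors of each mean: 7.3/√110 = 0.6960 and 10.8/√247 = 0.6872.
SE(x̄₁ − x̄₂) = √(0.6960² + 0.6872²) = 0.9781 for independent samples with unequal variances.
With z* = 2.326, the margin is 2.326 × 0.9781 = 2.2751.

2.28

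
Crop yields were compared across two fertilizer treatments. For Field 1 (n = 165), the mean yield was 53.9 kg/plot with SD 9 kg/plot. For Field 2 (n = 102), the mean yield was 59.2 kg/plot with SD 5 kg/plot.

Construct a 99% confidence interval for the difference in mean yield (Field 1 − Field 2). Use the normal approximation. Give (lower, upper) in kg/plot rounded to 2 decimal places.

Standard errors of each mean: 9/√165 = 0.7006 and 5/√102 = 0.4951.
SE(x̄₁ − x̄₂) = √(0.7006² + 0.4951²) = 0.8579 for independent samples with unequal variances.
With z* = 2.576, the margin is 2.576 × 0.8579 = 2.2100.
x̄₁ − x̄₂ = 53.9 − 59.2 = -5.3000; the interval is -5.3000 ± 2.2100 = (-7.51, -3.09).

(-7.51, -3.09)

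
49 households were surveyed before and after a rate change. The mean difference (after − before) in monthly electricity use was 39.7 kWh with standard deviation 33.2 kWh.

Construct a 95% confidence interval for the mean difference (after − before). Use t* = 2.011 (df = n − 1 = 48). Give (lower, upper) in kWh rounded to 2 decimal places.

This is a matched-pairs design, so SE = s_d/√n = 33.2/√49 = 4.7429.
Margin = 2.011 × 4.7429 = 9.5380; the interval is 39.7 ± 9.5380 = (30.16, 49.24).

(30.16, 49.24)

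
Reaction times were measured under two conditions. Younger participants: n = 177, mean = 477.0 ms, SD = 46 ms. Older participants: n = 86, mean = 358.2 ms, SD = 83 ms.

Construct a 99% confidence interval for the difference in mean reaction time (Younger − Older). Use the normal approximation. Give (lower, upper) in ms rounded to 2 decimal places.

SE₁ = s₁/√n₁ = 46/√177 = 3.4576; SE₂ = 83/√86 = 8.9501.
Independent samples, unequal variances: SE_diff = √(SE₁² + SE₂²) = √(11.95499776 + 80.10429001) = 9.5948.
z* = 2.576, so margin of error = 2.576 × 9.5948 = 24.7162.
Difference in means = 477.0 − 358.2 = 118.8000.
118.8000 ± 24.7162 → (94.08, 143.52).

(94.08, 143.52)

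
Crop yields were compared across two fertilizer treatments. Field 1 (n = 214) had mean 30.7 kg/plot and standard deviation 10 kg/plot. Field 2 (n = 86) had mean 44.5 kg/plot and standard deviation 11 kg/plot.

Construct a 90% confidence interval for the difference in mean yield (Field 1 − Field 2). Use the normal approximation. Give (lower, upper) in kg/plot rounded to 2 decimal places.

Standard errors of each mean: 10/√214 = 0.6836 and 11/√86 = 1.1862.
SE(x̄₁ − x̄₂) = √(0.6836² + 1.1862²) = 1.3691 for independent samples with unequal variances.
With z* = 1.645, the margin is 1.645 × 1.3691 = 2.2522.
x̄₁ − x̄₂ = 30.7 − 44.5 = -13.8000; the interval is -13.8000 ± 2.2522 = (-16.05, -11.55).

(-16.05, -11.55)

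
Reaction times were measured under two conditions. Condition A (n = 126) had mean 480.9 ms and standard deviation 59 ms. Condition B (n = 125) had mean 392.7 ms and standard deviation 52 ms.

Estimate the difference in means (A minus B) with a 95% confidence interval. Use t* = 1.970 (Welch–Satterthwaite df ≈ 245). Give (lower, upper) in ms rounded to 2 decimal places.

SE₁ = s₁/√n₁ = 59/√126 = 5.2561; SE₂ = 52/√125 = 4.6510.
Independent samples, unequal variances: SE_diff = √(SE₁² + SE₂²) = √(27.62658721 + 21.631801) = 7.0184.
t* = 1.970, so margin of error = 1.970 × 7.0184 = 13.8262.
Difference in means = 480.9 − 392.7 = 88.2000.
88.2000 ± 13.8262 → (74.37, 102.03).

(74.37, 102.03)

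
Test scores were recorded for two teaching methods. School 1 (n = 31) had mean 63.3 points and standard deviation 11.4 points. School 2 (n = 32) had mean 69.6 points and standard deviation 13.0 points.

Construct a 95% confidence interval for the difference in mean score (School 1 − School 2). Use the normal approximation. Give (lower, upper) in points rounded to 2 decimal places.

SE₁ = s₁/√n₁ = 11.4/√31 = 2.0475; SE₂ = 13.0/√32 = 2.2981.
Independent samples, unequal variances: SE_diff = √(SE₁² + SE₂²) = √(4.19225625 + 5.28126361) = 3.0779.
z* = 1.960, so margin of error = 1.960 × 3.0779 = 6.0327.
Difference in means = 63.3 − 69.6 = -6.3000.
-6.3000 ± 6.0327 → (-12.33, -0.27).

(-12.33, -0.27)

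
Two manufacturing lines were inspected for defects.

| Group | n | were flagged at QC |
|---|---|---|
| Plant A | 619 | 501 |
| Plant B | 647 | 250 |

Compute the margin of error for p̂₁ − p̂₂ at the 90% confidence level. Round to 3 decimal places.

Sample proportions: 501/619 = 0.8094, 250/647 = 0.3864.
Each SE is √(p̂(1−p̂)/n): √(0.8094·0.1906/619) = 0.01579 and √(0.3864·0.6136/647) = 0.01914.
SE(p̂₁ − p̂₂) = √(SE₁² + SE₂²) = √(0.0002493241 + 0.0003663396) = 0.02481, since the two samples are independent.
At 90% confidence z* = 1.645; margin = 1.645 × 0.02481 = 0.04081.

0.041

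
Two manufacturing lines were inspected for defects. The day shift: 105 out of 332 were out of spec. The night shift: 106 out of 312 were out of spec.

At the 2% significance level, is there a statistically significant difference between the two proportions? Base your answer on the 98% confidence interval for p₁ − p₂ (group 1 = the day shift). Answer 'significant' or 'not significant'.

First, p̂₁ = 105/332 = 0.3163; p̂₂ = 106/312 = 0.3397.
The two standard errors are √(0.3163×0.6837/332) = 0.02552 and √(0.3397×0.6603/312) = 0.02681.
Because the samples are independent, SE_diff = √(0.02552² + 0.02681²) = 0.03701.
Using z* = 2.326 for 98%, ME = 2.326 × 0.03701 = 0.08609.
p̂₁ − p̂₂ = -0.0234; interval -0.0234 ± 0.08609 gives (-0.10949, 0.06269).
The interval (-0.10949, 0.06269) contains 0, so the difference is not significant.

not significant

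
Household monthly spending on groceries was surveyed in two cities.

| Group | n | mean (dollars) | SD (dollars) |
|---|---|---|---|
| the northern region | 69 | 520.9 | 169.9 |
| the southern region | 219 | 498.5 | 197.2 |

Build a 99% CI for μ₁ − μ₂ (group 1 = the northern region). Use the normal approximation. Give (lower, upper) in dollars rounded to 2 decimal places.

Per-group SEs: s₁/√n₁ = 169.9/√69 = 20.4536, s₂/√n₂ = 197.2/√219 = 13.3255.
Unpooled SE of the difference: √(418.34975296 + 177.56895025) = 24.4114.
Margin of error = z* · SE = 2.576 × 24.4114 = 62.8838.
x̄₁ − x̄₂ = 520.9 − 498.5 = 22.4000.
CI: 22.4000 ± 62.8838 = (-40.48, 85.28).

(-40.48, 85.28)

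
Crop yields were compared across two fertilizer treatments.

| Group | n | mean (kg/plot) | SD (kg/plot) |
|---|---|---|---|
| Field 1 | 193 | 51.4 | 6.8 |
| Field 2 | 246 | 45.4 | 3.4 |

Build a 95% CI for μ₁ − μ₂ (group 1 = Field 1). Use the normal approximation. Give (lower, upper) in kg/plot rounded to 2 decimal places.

(4.95, 7.05)

Per-group SEs: s₁/√n₁ = 6.8/√193 = 0.4895, s₂/√n₂ = 3.4/√246 = 0.2168.
Unpooled SE of the difference: √(0.23961025 + 0.04700224) = 0.5354.
Margin of error = z* · SE = 1.960 × 0.5354 = 1.0494.
x̄₁ − x̄₂ = 51.4 − 45.4 = 6.0000.
CI: 6.0000 ± 1.0494 = (4.95, 7.05).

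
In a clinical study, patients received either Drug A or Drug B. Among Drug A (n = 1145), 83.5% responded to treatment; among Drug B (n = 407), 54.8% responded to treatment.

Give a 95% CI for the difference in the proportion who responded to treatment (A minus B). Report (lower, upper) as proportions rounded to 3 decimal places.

(0.234, 0.340)

SE₁ = √(p̂₁(1−p̂₁)/n₁) = √(0.8350·0.1650/1145) = 0.01097; SE₂ = √(0.5480·0.4520/407) = 0.02467.
Independent samples: SE of the difference = √(SE₁² + SE₂²) = √(0.0001203409 + 0.0006086089) = 0.02700.
z* for 95% confidence is 1.960, so the margin of error is 1.960 × 0.02700 = 0.05292.
Point estimate p̂₁ − p̂₂ = 0.8350 − 0.5480 = 0.2870.
0.2870 ± 0.05292 → (0.234, 0.340).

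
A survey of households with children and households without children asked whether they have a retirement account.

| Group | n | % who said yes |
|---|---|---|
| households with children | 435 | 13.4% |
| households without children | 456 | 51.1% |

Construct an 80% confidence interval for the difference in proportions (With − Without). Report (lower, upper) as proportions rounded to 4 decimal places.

(-0.4136, -0.3404)

The two standard errors are √(0.1340×0.8660/435) = 0.01633 and √(0.5110×0.4890/456) = 0.02341.
Because the samples are independent, SE_diff = √(0.01633² + 0.02341²) = 0.02854.
Using z* = 1.282 for 80%, ME = 1.282 × 0.02854 = 0.03659.
p̂₁ − p̂₂ = -0.3770; interval -0.3770 ± 0.03659 gives (-0.4136, -0.3404).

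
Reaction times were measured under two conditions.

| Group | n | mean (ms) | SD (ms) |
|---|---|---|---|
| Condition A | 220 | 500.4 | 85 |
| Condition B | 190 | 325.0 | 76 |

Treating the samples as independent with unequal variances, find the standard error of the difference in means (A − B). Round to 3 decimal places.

Per-group SEs: s₁/√n₁ = 85/√220 = 5.7307, s₂/√n₂ = 76/√190 = 5.5136.
Unpooled SE of the difference: √(32.84092249 + 30.39978496) = 7.9524.

7.952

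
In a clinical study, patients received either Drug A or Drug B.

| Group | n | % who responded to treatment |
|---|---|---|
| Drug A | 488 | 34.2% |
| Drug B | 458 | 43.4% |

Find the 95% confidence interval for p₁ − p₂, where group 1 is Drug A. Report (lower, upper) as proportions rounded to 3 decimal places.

(-0.154, -0.030)

Each SE is √(p̂(1−p̂)/n): √(0.3420·0.6580/488) = 0.02147 and √(0.4340·0.5660/458) = 0.02316.
SE(p̂₁ − p̂₂) = √(SE₁² + SE₂²) = √(0.0004609609 + 0.0005363856) = 0.03158, since the two samples are independent.
At 95% confidence z* = 1.960; margin = 1.960 × 0.03158 = 0.06190.
The difference is 0.3420 − 0.4340 = -0.0920, so the interval is -0.0920 ± 0.06190 = (-0.154, -0.030).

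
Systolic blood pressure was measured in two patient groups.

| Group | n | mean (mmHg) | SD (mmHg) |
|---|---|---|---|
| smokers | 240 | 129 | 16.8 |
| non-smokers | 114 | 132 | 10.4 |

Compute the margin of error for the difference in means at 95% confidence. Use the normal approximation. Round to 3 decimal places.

Standard errors of each mean: 16.8/√240 = 1.0844 and 10.4/√114 = 0.9740.
SE(x̄₁ − x̄₂) = √(1.0844² + 0.9740²) = 1.4576 for independent samples with unequal variances.
With z* = 1.960, the margin is 1.960 × 1.4576 = 2.8569.

2.857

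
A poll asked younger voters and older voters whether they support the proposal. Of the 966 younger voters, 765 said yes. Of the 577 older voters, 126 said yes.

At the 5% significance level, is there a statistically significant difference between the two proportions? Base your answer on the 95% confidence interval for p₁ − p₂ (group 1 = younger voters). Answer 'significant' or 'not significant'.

First, p̂₁ = 765/966 = 0.7919; p̂₂ = 126/577 = 0.2184.
The two standard errors are √(0.7919×0.2081/966) = 0.01306 and √(0.2184×0.7816/577) = 0.01720.
Because the samples are independent, SE_diff = √(0.01306² + 0.01720²) = 0.02160.
Using z* = 1.960 for 95%, ME = 1.960 × 0.02160 = 0.04234.
p̂₁ − p̂₂ = 0.5735; interval 0.5735 ± 0.04234 gives (0.53116, 0.61584).
The interval (0.53116, 0.61584) does not contain 0, so the difference is significant.

significant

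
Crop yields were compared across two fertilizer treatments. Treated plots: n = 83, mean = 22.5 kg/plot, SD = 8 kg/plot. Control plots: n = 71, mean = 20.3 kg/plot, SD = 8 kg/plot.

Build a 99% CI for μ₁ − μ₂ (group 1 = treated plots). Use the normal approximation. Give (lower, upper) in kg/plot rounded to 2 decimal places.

(-1.13, 5.53)

SE₁ = s₁/√n₁ = 8/√83 = 0.8781; SE₂ = 8/√71 = 0.9494.
Independent samples, unequal variances: SE_diff = √(SE₁² + SE₂²) = √(0.77105961 + 0.90136036) = 1.2932.
z* = 2.576, so margin of error = 2.576 × 1.2932 = 3.3313.
Difference in means = 22.5 − 20.3 = 2.2000.
2.2000 ± 3.3313 → (-1.13, 5.53).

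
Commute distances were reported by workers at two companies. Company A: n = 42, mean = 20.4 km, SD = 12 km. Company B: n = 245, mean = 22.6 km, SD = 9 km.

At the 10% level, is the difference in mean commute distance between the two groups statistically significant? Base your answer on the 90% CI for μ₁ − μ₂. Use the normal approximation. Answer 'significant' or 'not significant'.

SE₁ = s₁/√n₁ = 12/√42 = 1.8516; SE₂ = 9/√245 = 0.5750.
Independent samples, unequal variances: SE_diff = √(SE₁² + SE₂²) = √(3.42842256 + 0.330625) = 1.9388.
z* = 1.645, so margin of error = 1.645 × 1.9388 = 3.1893.
Difference in means = 20.4 − 22.6 = -2.2000.
-2.2000 ± 3.1893 → (-5.3893, 0.9893).
The interval (-5.3893, 0.9893) contains 0, so the difference is not significant.

not significant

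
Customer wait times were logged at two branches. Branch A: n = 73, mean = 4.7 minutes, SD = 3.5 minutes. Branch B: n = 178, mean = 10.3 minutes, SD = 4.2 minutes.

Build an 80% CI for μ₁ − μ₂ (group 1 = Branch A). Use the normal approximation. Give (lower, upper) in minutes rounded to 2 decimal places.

Per-group SEs: s₁/√n₁ = 3.5/√73 = 0.4096, s₂/√n₂ = 4.2/√178 = 0.3148.
Unpooled SE of the difference: √(0.16777216 + 0.09909904) = 0.5166.
Margin of error = z* · SE = 1.282 × 0.5166 = 0.6623.
x̄₁ − x̄₂ = 4.7 − 10.3 = -5.6000.
CI: -5.6000 ± 0.6623 = (-6.26, -4.94).

(-6.26, -4.94)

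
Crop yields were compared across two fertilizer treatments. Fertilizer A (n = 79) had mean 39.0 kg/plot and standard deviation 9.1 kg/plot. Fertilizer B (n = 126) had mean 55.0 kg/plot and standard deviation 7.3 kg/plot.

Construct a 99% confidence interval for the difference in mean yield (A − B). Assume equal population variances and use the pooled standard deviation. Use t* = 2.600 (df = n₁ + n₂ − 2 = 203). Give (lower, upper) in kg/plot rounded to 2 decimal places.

(-19.00, -13.00)

Pooled variance s_p² = [78·9.1² + 125·7.3²] / (79+126−2) = 64.6327, so s_p = 8.0394.
SE_diff = s_p·√(1/n₁ + 1/n₂) = 8.0394·√(1/79 + 1/126) = 1.1537.
t* = 2.600; margin = 2.600 × 1.1537 = 2.9996.
Difference = 39.0 − 55.0 = -16.0000.
-16.0000 ± 2.9996 → (-19.00, -13.00).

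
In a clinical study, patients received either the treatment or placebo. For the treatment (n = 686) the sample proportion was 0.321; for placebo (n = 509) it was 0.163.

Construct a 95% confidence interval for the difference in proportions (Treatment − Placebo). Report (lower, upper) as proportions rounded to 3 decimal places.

Each SE is √(p̂(1−p̂)/n): √(0.3210·0.6790/686) = 0.01782 and √(0.1630·0.8370/509) = 0.01637.
SE(p̂₁ − p̂₂) = √(SE₁² + SE₂²) = √(0.0003175524 + 0.0002679769) = 0.02420, since the two samples are independent.
At 95% confidence z* = 1.960; margin = 1.960 × 0.02420 = 0.04743.
The difference is 0.3210 − 0.1630 = 0.1580, so the interval is 0.1580 ± 0.04743 = (0.111, 0.205).

(0.111, 0.205)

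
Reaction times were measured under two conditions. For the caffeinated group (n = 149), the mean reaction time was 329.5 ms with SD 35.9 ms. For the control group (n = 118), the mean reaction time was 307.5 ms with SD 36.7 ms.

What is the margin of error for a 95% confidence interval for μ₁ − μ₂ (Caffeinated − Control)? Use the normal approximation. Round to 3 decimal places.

Per-group SEs: s₁/√n₁ = 35.9/√149 = 2.9410, s₂/√n₂ = 36.7/√118 = 3.3785.
Unpooled SE of the difference: √(8.649481 + 11.41426225) = 4.4793.
Margin of error = z* · SE = 1.960 × 4.4793 = 8.7794.

8.779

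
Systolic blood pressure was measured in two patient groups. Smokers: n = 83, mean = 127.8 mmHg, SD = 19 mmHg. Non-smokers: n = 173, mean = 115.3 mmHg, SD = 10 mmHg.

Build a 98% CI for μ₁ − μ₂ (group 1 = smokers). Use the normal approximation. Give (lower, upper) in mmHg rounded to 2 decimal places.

Standard errors of each mean: 19/√83 = 2.0855 and 10/√173 = 0.7603.
SE(x̄₁ − x̄₂) = √(2.0855² + 0.7603²) = 2.2198 for independent samples with unequal variances.
With z* = 2.326, the margin is 2.326 × 2.2198 = 5.1633.
x̄₁ − x̄₂ = 127.8 − 115.3 = 12.5000; the interval is 12.5000 ± 5.1633 = (7.34, 17.66).

(7.34, 17.66)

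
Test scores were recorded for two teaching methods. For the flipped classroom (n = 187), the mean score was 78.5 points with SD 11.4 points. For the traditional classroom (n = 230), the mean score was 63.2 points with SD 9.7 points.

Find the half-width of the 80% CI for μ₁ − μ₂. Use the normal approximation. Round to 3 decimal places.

Standard errors of each mean: 11.4/√187 = 0.8337 and 9.7/√230 = 0.6396.
SE(x̄₁ − x̄₂) = √(0.8337² + 0.6396²) = 1.0508 for independent samples with unequal variances.
With z* = 1.282, the margin is 1.282 × 1.0508 = 1.3471.

1.347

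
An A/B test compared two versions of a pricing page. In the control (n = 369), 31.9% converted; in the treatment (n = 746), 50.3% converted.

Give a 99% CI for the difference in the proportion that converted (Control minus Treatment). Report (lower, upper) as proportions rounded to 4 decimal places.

SE₁ = √(p̂₁(1−p̂₁)/n₁) = √(0.3190·0.6810/369) = 0.02426; SE₂ = √(0.5030·0.4970/746) = 0.01831.
Independent samples: SE of the difference = √(SE₁² + SE₂²) = √(0.0005885476 + 0.0003352561) = 0.03039.
z* for 99% confidence is 2.576, so the margin of error is 2.576 × 0.03039 = 0.07828.
Point estimate p̂₁ − p̂₂ = 0.3190 − 0.5030 = -0.1840.
-0.1840 ± 0.07828 → (-0.2623, -0.1057).

(-0.2623, -0.1057)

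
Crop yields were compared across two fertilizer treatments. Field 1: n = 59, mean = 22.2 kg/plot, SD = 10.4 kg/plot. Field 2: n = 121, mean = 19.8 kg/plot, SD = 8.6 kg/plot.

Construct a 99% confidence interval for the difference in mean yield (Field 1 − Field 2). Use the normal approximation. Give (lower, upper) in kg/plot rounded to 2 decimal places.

(-1.63, 6.43)

SE₁ = s₁/√n₁ = 10.4/√59 = 1.3540; SE₂ = 8.6/√121 = 0.7818.
Independent samples, unequal variances: SE_diff = √(SE₁² + SE₂²) = √(1.833316 + 0.61121124) = 1.5635.
z* = 2.576, so margin of error = 2.576 × 1.5635 = 4.0276.
Difference in means = 22.2 − 19.8 = 2.4000.
2.4000 ± 4.0276 → (-1.63, 6.43).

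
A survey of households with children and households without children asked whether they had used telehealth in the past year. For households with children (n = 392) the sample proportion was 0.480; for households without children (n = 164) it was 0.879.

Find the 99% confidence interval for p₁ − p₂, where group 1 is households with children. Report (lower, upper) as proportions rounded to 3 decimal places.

Each SE is √(p̂(1−p̂)/n): √(0.4800·0.5200/392) = 0.02523 and √(0.8790·0.1210/164) = 0.02547.
SE(p̂₁ − p̂₂) = √(SE₁² + SE₂²) = √(0.0006365529 + 0.0006487209) = 0.03585, since the two samples are independent.
At 99% confidence z* = 2.576; margin = 2.576 × 0.03585 = 0.09235.
The difference is 0.4800 − 0.8790 = -0.3990, so the interval is -0.3990 ± 0.09235 = (-0.491, -0.307).

(-0.491, -0.307)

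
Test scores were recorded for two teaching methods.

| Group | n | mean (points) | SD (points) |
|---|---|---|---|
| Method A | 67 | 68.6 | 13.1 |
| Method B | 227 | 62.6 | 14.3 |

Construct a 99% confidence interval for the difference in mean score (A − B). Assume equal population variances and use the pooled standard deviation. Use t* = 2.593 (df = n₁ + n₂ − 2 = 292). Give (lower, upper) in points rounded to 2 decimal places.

(0.94, 11.06)

Pooled variance s_p² = [66·13.1² + 226·14.3²] / (67+227−2) = 197.0582, so s_p = 14.0377.
SE_diff = s_p·√(1/n₁ + 1/n₂) = 14.0377·√(1/67 + 1/227) = 1.9517.
t* = 2.593; margin = 2.593 × 1.9517 = 5.0608.
Difference = 68.6 − 62.6 = 6.0000.
6.0000 ± 5.0608 → (0.94, 11.06).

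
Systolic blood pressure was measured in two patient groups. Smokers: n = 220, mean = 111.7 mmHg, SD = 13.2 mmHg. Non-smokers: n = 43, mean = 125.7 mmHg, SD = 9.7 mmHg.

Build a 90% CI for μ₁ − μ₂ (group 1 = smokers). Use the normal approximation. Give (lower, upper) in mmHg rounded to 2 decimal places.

(-16.84, -11.16)

SE₁ = s₁/√n₁ = 13.2/√220 = 0.8899; SE₂ = 9.7/√43 = 1.4792.
Independent samples, unequal variances: SE_diff = √(SE₁² + SE₂²) = √(0.79192201 + 2.18803264) = 1.7263.
z* = 1.645, so margin of error = 1.645 × 1.7263 = 2.8398.
Difference in means = 111.7 − 125.7 = -14.0000.
-14.0000 ± 2.8398 → (-16.84, -11.16).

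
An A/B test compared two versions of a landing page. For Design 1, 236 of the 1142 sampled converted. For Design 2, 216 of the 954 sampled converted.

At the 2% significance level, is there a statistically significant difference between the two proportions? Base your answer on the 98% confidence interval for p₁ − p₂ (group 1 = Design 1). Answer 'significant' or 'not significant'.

p̂₁ = 236/1142 = 0.2067 and p̂₂ = 216/954 = 0.2264.
SE₁ = √(p̂₁(1−p̂₁)/n₁) = √(0.2067·0.7933/1142) = 0.01198; SE₂ = √(0.2264·0.7736/954) = 0.01355.
Independent samples: SE of the difference = √(SE₁² + SE₂²) = √(0.0001435204 + 0.0001836025) = 0.01809.
z* for 98% confidence is 2.326, so the margin of error is 2.326 × 0.01809 = 0.04208.
Point estimate p̂₁ − p̂₂ = 0.2067 − 0.2264 = -0.0197.
-0.0197 ± 0.04208 → (-0.06178, 0.02238).
The interval (-0.06178, 0.02238) contains 0, so the difference is not significant.

not significant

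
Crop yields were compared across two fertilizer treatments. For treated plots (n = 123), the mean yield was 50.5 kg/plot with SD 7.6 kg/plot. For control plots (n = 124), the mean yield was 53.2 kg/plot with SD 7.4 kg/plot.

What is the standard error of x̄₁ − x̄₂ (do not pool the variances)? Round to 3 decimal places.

SE₁ = s₁/√n₁ = 7.6/√123 = 0.6853; SE₂ = 7.4/√124 = 0.6645.
Independent samples, unequal variances: SE_diff = √(SE₁² + SE₂²) = √(0.46963609 + 0.44156025) = 0.9546.

0.955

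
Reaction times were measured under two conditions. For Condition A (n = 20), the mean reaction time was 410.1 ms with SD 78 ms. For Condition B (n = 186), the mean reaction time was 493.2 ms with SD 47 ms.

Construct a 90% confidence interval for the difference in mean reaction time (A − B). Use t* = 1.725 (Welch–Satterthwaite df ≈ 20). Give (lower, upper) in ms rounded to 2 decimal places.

Per-group SEs: s₁/√n₁ = 78/√20 = 17.4413, s₂/√n₂ = 47/√186 = 3.4462.
Unpooled SE of the difference: √(304.19894569 + 11.87629444) = 17.7785.
Margin of error = t* · SE = 1.725 × 17.7785 = 30.6679.
x̄₁ − x̄₂ = 410.1 − 493.2 = -83.1000.
CI: -83.1000 ± 30.6679 = (-113.77, -52.43).

(-113.77, -52.43)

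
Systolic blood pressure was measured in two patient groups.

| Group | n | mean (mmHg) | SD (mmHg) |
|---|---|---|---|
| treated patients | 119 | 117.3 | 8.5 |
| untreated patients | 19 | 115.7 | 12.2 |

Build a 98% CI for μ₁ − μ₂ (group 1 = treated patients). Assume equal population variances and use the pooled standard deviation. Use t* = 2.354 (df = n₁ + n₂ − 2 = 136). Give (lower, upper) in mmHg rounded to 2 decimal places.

Pooled variance s_p² = [118·8.5² + 18·12.2²] / (119+19−2) = 82.3869, so s_p = 9.0767.
SE_diff = s_p·√(1/n₁ + 1/n₂) = 9.0767·√(1/119 + 1/19) = 2.2424.
t* = 2.354; margin = 2.354 × 2.2424 = 5.2786.
Difference = 117.3 − 115.7 = 1.6000.
1.6000 ± 5.2786 → (-3.68, 6.88).

(-3.68, 6.88)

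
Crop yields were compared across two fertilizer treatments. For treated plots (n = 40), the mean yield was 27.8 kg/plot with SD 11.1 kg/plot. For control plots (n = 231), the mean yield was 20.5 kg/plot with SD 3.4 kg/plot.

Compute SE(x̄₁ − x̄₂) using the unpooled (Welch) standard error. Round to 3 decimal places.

Per-group SEs: s₁/√n₁ = 11.1/√40 = 1.7551, s₂/√n₂ = 3.4/√231 = 0.2237.
Unpooled SE of the difference: √(3.08037601 + 0.05004169) = 1.7693.

1.769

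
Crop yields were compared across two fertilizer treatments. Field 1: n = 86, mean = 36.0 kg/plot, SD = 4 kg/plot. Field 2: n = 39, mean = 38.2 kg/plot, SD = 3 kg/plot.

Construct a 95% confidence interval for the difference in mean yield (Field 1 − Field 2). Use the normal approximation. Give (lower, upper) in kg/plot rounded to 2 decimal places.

(-3.47, -0.93)

Standard errors of each mean: 4/√86 = 0.4313 and 3/√39 = 0.4804.
SE(x̄₁ − x̄₂) = √(0.4313² + 0.4804²) = 0.6456 for independent samples with unequal variances.
With z* = 1.960, the margin is 1.960 × 0.6456 = 1.2654.
x̄₁ − x̄₂ = 36.0 − 38.2 = -2.2000; the interval is -2.2000 ± 1.2654 = (-3.47, -0.93).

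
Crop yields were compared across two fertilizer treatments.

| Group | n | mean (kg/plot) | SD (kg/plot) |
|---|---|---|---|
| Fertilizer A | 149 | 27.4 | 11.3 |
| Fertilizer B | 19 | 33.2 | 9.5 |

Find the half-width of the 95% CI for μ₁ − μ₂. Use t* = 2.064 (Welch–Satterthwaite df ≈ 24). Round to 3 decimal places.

SE₁ = s₁/√n₁ = 11.3/√149 = 0.9257; SE₂ = 9.5/√19 = 2.1794.
Independent samples, unequal variances: SE_diff = √(SE₁² + SE₂²) = √(0.85692049 + 4.74978436) = 2.3678.
t* = 2.064, so margin of error = 2.064 × 2.3678 = 4.8871.

4.887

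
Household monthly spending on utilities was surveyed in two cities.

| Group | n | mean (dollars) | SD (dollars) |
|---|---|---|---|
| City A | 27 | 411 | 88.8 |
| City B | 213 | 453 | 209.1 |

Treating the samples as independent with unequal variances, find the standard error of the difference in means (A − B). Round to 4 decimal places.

Standard errors of each mean: 88.8/√27 = 17.0896 and 209.1/√213 = 14.3273.
SE(x̄₁ − x̄₂) = √(17.0896² + 14.3273²) = 22.3008 for independent samples with unequal variances.

22.3008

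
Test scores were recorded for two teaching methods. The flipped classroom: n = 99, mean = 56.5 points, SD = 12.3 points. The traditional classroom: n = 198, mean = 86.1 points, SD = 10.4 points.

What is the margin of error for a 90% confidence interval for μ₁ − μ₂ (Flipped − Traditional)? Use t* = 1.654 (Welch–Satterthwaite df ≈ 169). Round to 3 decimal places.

2.382

SE₁ = s₁/√n₁ = 12.3/√99 = 1.2362; SE₂ = 10.4/√198 = 0.7391.
Independent samples, unequal variances: SE_diff = √(SE₁² + SE₂²) = √(1.52819044 + 0.54626881) = 1.4403.
t* = 1.654, so margin of error = 1.654 × 1.4403 = 2.3823.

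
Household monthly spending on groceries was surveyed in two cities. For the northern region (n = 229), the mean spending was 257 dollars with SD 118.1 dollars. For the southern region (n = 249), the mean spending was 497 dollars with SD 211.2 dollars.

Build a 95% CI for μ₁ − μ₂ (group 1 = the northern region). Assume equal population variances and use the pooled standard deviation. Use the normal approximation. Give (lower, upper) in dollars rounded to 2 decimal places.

(-271.04, -208.96)

Pooled variance s_p² = [228·118.1² + 248·211.2²] / (229+249−2) = 29920.5971, so s_p = 172.9757.
SE_diff = s_p·√(1/n₁ + 1/n₂) = 172.9757·√(1/229 + 1/249) = 15.8373.
z* = 1.960; margin = 1.960 × 15.8373 = 31.0411.
Difference = 257 − 497 = -240.0000.
-240.0000 ± 31.0411 → (-271.04, -208.96).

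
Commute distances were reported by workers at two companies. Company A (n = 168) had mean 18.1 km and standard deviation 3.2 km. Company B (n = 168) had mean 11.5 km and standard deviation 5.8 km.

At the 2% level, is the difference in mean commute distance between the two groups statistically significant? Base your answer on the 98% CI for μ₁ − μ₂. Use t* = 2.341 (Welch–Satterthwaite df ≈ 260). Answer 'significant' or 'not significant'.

significant

SE₁ = s₁/√n₁ = 3.2/√168 = 0.2469; SE₂ = 5.8/√168 = 0.4475.
Independent samples, unequal variances: SE_diff = √(SE₁² + SE₂²) = √(0.06095961 + 0.20025625) = 0.5111.
t* = 2.341, so margin of error = 2.341 × 0.5111 = 1.1965.
Difference in means = 18.1 − 11.5 = 6.6000.
6.6000 ± 1.1965 → (5.4035, 7.7965).
The interval (5.4035, 7.7965) does not contain 0, so the difference is significant.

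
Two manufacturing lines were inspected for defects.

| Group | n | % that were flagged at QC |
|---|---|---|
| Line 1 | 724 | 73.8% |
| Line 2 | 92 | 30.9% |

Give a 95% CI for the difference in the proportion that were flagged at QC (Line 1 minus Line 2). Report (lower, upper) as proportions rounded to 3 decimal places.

The two standard errors are √(0.7380×0.2620/724) = 0.01634 and √(0.3090×0.6910/92) = 0.04818.
Because the samples are independent, SE_diff = √(0.01634² + 0.04818²) = 0.05088.
Using z* = 1.960 for 95%, ME = 1.960 × 0.05088 = 0.09972.
p̂₁ − p̂₂ = 0.4290; interval 0.4290 ± 0.09972 gives (0.329, 0.529).

(0.329, 0.529)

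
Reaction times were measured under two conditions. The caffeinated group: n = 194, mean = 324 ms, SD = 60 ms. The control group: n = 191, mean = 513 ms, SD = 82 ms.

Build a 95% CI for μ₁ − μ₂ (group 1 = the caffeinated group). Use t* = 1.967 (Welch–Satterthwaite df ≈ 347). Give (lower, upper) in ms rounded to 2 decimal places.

(-203.42, -174.58)

SE₁ = s₁/√n₁ = 60/√194 = 4.3077; SE₂ = 82/√191 = 5.9333.
Independent samples, unequal variances: SE_diff = √(SE₁² + SE₂²) = √(18.55627929 + 35.20404889) = 7.3321.
t* = 1.967, so margin of error = 1.967 × 7.3321 = 14.4222.
Difference in means = 324 − 513 = -189.0000.
-189.0000 ± 14.4222 → (-203.42, -174.58).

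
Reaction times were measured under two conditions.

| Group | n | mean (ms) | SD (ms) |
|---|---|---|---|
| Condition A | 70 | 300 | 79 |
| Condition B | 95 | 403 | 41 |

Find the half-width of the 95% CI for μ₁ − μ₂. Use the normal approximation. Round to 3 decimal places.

Standard errors of each mean: 79/√70 = 9.4423 and 41/√95 = 4.2065.
SE(x̄₁ − x̄₂) = √(9.4423² + 4.2065²) = 10.3369 for independent samples with unequal variances.
With z* = 1.960, the margin is 1.960 × 10.3369 = 20.2603.

20.260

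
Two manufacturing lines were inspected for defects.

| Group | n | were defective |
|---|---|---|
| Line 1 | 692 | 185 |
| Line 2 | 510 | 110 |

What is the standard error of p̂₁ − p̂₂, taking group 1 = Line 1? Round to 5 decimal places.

0.02479

Sample proportions: 185/692 = 0.2673, 110/510 = 0.2157.
Each SE is √(p̂(1−p̂)/n): √(0.2673·0.7327/692) = 0.01682 and √(0.2157·0.7843/510) = 0.01821.
SE(p̂₁ − p̂₂) = √(SE₁² + SE₂²) = √(0.0002829124 + 0.0003316041) = 0.02479, since the two samples are independent.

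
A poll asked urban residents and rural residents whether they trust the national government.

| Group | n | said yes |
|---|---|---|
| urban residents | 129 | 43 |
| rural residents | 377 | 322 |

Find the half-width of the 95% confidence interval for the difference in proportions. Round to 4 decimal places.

Sample proportions: 43/129 = 0.3333, 322/377 = 0.8541.
Each SE is √(p̂(1−p̂)/n): √(0.3333·0.6667/129) = 0.04150 and √(0.8541·0.1459/377) = 0.01818.
SE(p̂₁ − p̂₂) = √(SE₁² + SE₂²) = √(0.00172225 + 0.0003305124) = 0.04531, since the two samples are independent.
At 95% confidence z* = 1.960; margin = 1.960 × 0.04531 = 0.08881.

0.0888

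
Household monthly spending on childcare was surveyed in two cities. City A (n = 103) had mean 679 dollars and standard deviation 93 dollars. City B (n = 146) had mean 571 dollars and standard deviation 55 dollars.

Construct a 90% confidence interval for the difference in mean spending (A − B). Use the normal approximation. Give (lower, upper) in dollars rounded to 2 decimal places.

(91.17, 124.83)

SE₁ = s₁/√n₁ = 93/√103 = 9.1636; SE₂ = 55/√146 = 4.5518.
Independent samples, unequal variances: SE_diff = √(SE₁² + SE₂²) = √(83.97156496 + 20.71888324) = 10.2318.
z* = 1.645, so margin of error = 1.645 × 10.2318 = 16.8313.
Difference in means = 679 − 571 = 108.0000.
108.0000 ± 16.8313 → (91.17, 124.83).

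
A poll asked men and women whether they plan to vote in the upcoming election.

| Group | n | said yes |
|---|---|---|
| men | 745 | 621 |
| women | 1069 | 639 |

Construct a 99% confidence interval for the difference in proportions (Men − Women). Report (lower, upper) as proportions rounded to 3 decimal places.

(0.184, 0.288)

Sample proportions: 621/745 = 0.8336, 639/1069 = 0.5978.
Each SE is √(p̂(1−p̂)/n): √(0.8336·0.1664/745) = 0.01365 and √(0.5978·0.4022/1069) = 0.01500.
SE(p̂₁ − p̂₂) = √(SE₁² + SE₂²) = √(0.0001863225 + 0.000225) = 0.02028, since the two samples are independent.
At 99% confidence z* = 2.576; margin = 2.576 × 0.02028 = 0.05224.
The difference is 0.8336 − 0.5978 = 0.2358, so the interval is 0.2358 ± 0.05224 = (0.184, 0.288).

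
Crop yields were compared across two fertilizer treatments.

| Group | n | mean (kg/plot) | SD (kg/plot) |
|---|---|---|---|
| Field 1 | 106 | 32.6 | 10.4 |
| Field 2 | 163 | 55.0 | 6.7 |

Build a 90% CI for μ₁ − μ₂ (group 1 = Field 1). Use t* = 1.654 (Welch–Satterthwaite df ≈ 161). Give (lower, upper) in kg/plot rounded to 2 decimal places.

(-24.28, -20.52)

Standard errors of each mean: 10.4/√106 = 1.0101 and 6.7/√163 = 0.5248.
SE(x̄₁ − x̄₂) = √(1.0101² + 0.5248²) = 1.1383 for independent samples with unequal variances.
With t* = 1.654, the margin is 1.654 × 1.1383 = 1.8827.
x̄₁ − x̄₂ = 32.6 − 55.0 = -22.4000; the interval is -22.4000 ± 1.8827 = (-24.28, -20.52).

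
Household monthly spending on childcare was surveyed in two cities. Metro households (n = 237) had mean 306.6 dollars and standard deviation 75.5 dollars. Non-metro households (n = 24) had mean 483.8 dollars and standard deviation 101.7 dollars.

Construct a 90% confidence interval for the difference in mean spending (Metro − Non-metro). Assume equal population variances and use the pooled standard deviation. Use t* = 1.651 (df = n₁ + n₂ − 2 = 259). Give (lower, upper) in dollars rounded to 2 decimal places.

s_p = √[((n₁−1)s₁² + (n₂−1)s₂²)/(n₁+n₂−2)] = √[(236·75.5² + 23·101.7²)/259] = 78.1827.
SE = 78.1827·√(1/237 + 1/24) = 16.7475.
With t* = 1.651, margin = 1.651 × 16.7475 = 27.6501.
x̄₁ − x̄₂ = 306.6 − 483.8 = -177.2000; interval -177.2000 ± 27.6501 = (-204.85, -149.55).

(-204.85, -149.55)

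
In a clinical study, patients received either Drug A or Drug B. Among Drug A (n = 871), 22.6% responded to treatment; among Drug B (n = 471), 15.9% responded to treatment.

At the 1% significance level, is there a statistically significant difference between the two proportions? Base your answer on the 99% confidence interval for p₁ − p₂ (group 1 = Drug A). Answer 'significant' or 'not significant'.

SE₁ = √(p̂₁(1−p̂₁)/n₁) = √(0.2260·0.7740/871) = 0.01417; SE₂ = √(0.1590·0.8410/471) = 0.01685.
Independent samples: SE of the difference = √(SE₁² + SE₂²) = √(0.0002007889 + 0.0002839225) = 0.02202.
z* for 99% confidence is 2.576, so the margin of error is 2.576 × 0.02202 = 0.05672.
Point estimate p̂₁ − p̂₂ = 0.2260 − 0.1590 = 0.0670.
0.0670 ± 0.05672 → (0.01028, 0.12372).
The interval (0.01028, 0.12372) does not contain 0, so the difference is significant.

significant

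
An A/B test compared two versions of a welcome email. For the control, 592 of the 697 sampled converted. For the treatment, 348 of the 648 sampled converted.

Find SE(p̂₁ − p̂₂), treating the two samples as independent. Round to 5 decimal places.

p̂₁ = 592/697 = 0.8494 and p̂₂ = 348/648 = 0.5370.
SE₁ = √(p̂₁(1−p̂₁)/n₁) = √(0.8494·0.1506/697) = 0.01355; SE₂ = √(0.5370·0.4630/648) = 0.01959.
Independent samples: SE of the difference = √(SE₁² + SE₂²) = √(0.0001836025 + 0.0003837681) = 0.02382.

0.02382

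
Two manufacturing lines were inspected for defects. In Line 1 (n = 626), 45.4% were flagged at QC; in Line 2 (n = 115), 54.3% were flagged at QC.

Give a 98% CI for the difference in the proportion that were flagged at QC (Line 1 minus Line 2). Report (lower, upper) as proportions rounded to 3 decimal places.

Each SE is √(p̂(1−p̂)/n): √(0.4540·0.5460/626) = 0.01990 and √(0.5430·0.4570/115) = 0.04645.
SE(p̂₁ − p̂₂) = √(SE₁² + SE₂²) = √(0.00039601 + 0.0021576025) = 0.05053, since the two samples are independent.
At 98% confidence z* = 2.326; margin = 2.326 × 0.05053 = 0.11753.
The difference is 0.4540 − 0.5430 = -0.0890, so the interval is -0.0890 ± 0.11753 = (-0.207, 0.029).

(-0.207, 0.029)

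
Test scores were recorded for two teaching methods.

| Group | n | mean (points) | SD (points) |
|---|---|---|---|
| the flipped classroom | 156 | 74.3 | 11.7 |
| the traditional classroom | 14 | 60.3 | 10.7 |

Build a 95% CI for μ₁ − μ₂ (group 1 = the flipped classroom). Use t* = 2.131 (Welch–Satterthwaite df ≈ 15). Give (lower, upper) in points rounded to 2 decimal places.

(7.59, 20.41)

Per-group SEs: s₁/√n₁ = 11.7/√156 = 0.9367, s₂/√n₂ = 10.7/√14 = 2.8597.
Unpooled SE of the difference: √(0.87740689 + 8.17788409) = 3.0092.
Margin of error = t* · SE = 2.131 × 3.0092 = 6.4126.
x̄₁ − x̄₂ = 74.3 − 60.3 = 14.0000.
CI: 14.0000 ± 6.4126 = (7.59, 20.41).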